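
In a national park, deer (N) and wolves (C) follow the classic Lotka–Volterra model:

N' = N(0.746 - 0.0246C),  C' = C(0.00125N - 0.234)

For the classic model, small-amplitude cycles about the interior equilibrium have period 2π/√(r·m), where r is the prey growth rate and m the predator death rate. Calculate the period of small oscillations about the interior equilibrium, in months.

Here r = 0.746 and m = 0.234, so r·m = 0.175.
ω = √0.175 = 0.418 per month, hence T = 2π/ω ≈ 15 months.

T ≈ 15 months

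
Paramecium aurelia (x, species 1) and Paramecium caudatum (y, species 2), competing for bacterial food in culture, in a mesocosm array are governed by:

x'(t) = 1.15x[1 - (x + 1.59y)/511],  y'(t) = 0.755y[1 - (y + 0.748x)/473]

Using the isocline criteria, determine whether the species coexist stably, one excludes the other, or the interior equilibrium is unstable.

Compare the nullcline intercepts: K1/α12 = 511/1.59 = 321 < K2 = 473; K2/α21 = 473/0.748 = 632 > K1 = 511.
Since the inequalities point opposite ways, species 2 can invade but species 1 cannot.

species 2 excludes species 1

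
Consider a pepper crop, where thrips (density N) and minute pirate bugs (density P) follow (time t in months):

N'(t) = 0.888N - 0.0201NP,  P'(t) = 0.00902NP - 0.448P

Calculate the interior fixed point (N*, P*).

Set dP/dt = 0 with P > 0: 0.00902N - 0.448 = 0, so N* = 0.448/0.00902 = 49.7.
Set dN/dt = 0 with N > 0: 0.888 - 0.0201P = 0, so P* = 0.888/0.0201 = 44.2.

N* ≈ 49.7, P* ≈ 44.2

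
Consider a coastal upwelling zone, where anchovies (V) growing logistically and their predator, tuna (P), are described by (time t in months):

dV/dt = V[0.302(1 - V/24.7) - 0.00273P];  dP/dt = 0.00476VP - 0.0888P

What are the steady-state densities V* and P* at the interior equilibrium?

V* ≈ 18.7, P* ≈ 27.1

From dP/dt = 0 with P > 0: 0.00476V* = 0.0888, so V* = 18.7.
Substitute into dV/dt = 0: 0.302(1 - 18.7/24.7) = 0.00273P*.
The bracket is 0.245, giving P* = 0.0739/0.00273 = 27.1.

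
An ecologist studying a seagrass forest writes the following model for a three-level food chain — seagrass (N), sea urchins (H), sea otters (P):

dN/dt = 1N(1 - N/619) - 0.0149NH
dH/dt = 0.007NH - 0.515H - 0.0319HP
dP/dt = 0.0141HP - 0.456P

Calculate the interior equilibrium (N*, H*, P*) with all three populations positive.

N* ≈ 321, H* ≈ 32.3, P* ≈ 54.2

From dP/dt = 0: 0.0141H* = 0.456, so H* = 32.3.
From dN/dt = 0: 1(1 - N*/619) = 0.0149·32.3, giving N* = 619·(1 - 0.482) = 321.
From dH/dt = 0: 0.007·321 - 0.515 = 0.0319P*, so P* = 1.73/0.0319 = 54.2.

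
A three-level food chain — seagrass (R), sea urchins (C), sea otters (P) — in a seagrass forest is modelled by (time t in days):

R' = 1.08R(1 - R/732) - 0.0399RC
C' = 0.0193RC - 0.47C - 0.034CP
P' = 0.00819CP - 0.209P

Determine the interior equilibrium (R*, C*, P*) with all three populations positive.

R* ≈ 41.9, C* ≈ 25.5, P* ≈ 9.95

From dP/dt = 0: 0.00819C* = 0.209, so C* = 25.5.
From dR/dt = 0: 1.08(1 - R*/732) = 0.0399·25.5, giving R* = 732·(1 - 0.943) = 41.9.
From dC/dt = 0: 0.0193·41.9 - 0.47 = 0.034P*, so P* = 0.338/0.034 = 9.95.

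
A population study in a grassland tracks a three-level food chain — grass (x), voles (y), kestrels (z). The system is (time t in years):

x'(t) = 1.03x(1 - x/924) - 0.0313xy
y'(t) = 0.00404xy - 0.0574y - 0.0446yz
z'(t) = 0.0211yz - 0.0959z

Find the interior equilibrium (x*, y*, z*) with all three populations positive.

x* ≈ 796, y* ≈ 4.55, z* ≈ 70.9

From dz/dt = 0: 0.0211y* = 0.0959, so y* = 4.55.
From dx/dt = 0: 1.03(1 - x*/924) = 0.0313·4.55, giving x* = 924·(1 - 0.138) = 796.
From dy/dt = 0: 0.00404·796 - 0.0574 = 0.0446z*, so z* = 3.16/0.0446 = 70.9.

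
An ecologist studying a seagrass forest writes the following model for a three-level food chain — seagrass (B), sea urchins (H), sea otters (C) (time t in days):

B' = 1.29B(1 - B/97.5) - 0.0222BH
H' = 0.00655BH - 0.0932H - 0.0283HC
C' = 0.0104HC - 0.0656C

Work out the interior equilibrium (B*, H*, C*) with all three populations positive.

B* ≈ 86.9, H* ≈ 6.31, C* ≈ 16.8

From dC/dt = 0: 0.0104H* = 0.0656, so H* = 6.31.
From dB/dt = 0: 1.29(1 - B*/97.5) = 0.0222·6.31, giving B* = 97.5·(1 - 0.109) = 86.9.
From dH/dt = 0: 0.00655·86.9 - 0.0932 = 0.0283C*, so C* = 0.476/0.0283 = 16.8.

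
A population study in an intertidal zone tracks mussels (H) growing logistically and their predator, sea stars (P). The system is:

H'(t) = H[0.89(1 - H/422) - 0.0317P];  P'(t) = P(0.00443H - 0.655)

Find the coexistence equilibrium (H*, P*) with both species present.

H* ≈ 148, P* ≈ 18.2

From dP/dt = 0 with P > 0: 0.00443H* = 0.655, so H* = 148.
Substitute into dH/dt = 0: 0.89(1 - 148/422) = 0.0317P*.
The bracket is 0.65, giving P* = 0.578/0.0317 = 18.2.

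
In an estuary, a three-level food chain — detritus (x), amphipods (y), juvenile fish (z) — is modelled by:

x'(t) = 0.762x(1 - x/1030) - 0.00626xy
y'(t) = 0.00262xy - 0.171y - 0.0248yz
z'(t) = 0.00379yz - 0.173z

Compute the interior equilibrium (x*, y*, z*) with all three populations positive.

x* ≈ 644, y* ≈ 45.6, z* ≈ 61.1

From dz/dt = 0: 0.00379y* = 0.173, so y* = 45.6.
From dx/dt = 0: 0.762(1 - x*/1030) = 0.00626·45.6, giving x* = 1030·(1 - 0.375) = 644.
From dy/dt = 0: 0.00262·644 - 0.171 = 0.0248z*, so z* = 1.52/0.0248 = 61.1.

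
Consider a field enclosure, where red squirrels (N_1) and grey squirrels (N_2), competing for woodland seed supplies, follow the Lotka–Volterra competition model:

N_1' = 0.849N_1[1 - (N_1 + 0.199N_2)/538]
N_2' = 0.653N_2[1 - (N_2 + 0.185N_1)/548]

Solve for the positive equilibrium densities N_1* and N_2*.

Setting both brackets to zero gives the nullclines N_1 + 0.199N_2 = 538 and 0.185N_1 + N_2 = 548.
Substituting N_2 = 548 - 0.185N_1 into the first: N_1(1 - 0.199·0.185) = 538 - 0.199·548.
So N_1* = 429/0.963 = 445, and then N_2* = 548 - 0.185·445 = 466.

N_1* ≈ 445, N_2* ≈ 466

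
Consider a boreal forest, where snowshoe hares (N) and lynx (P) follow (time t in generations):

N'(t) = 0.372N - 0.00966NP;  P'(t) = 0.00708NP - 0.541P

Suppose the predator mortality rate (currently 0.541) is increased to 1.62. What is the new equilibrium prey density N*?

N* ≈ 229

At the interior fixed point, setting dP/dt = 0 with P > 0 fixes N* = (predator death rate)/(NP coefficient) — independent of the other coefficients.
With the change, N* = 1.62/0.00708 = 229; it rises from 76.4.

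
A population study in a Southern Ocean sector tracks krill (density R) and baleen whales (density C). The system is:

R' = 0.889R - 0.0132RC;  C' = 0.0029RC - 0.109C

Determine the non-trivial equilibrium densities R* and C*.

Set dC/dt = 0 with C > 0: 0.0029R - 0.109 = 0, so R* = 0.109/0.0029 = 37.6.
Set dR/dt = 0 with R > 0: 0.889 - 0.0132C = 0, so C* = 0.889/0.0132 = 67.3.

R* ≈ 37.6, C* ≈ 67.3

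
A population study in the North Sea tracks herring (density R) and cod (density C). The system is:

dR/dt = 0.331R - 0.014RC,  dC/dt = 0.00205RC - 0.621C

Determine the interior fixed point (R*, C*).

R* ≈ 303, C* ≈ 23.6

Set dC/dt = 0 with C > 0: 0.00205R - 0.621 = 0, so R* = 0.621/0.00205 = 303.
Set dR/dt = 0 with R > 0: 0.331 - 0.014C = 0, so C* = 0.331/0.014 = 23.6.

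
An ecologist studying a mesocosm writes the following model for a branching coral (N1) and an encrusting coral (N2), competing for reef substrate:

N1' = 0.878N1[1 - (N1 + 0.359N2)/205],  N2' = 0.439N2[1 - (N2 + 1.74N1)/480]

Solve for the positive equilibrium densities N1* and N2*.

Setting both brackets to zero gives the nullclines N1 + 0.359N2 = 205 and 1.74N1 + N2 = 480.
Substituting N2 = 480 - 1.74N1 into the first: N1(1 - 0.359·1.74) = 205 - 0.359·480.
So N1* = 32.7/0.375 = 87.1, and then N2* = 480 - 1.74·87.1 = 329.

N1* ≈ 87.1, N2* ≈ 329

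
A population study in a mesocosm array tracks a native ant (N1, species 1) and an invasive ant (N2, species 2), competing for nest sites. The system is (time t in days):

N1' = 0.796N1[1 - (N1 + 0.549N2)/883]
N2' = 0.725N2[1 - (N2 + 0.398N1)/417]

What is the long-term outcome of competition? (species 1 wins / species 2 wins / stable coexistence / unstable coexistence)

Compare the nullcline intercepts: K1/α12 = 883/0.549 = 1610 > K2 = 417; K2/α21 = 417/0.398 = 1050 > K1 = 883.
Since both inequalities hold, each species can invade when rare, so the interior equilibrium is stable.

stable coexistence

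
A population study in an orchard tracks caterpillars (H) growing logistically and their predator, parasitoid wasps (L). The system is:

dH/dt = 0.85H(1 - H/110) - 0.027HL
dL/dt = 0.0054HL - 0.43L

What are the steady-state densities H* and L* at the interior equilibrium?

H* ≈ 79.6, L* ≈ 8.69

From dL/dt = 0 with L > 0: 0.0054H* = 0.43, so H* = 79.6.
Substitute into dH/dt = 0: 0.85(1 - 79.6/110) = 0.027L*.
The bracket is 0.276, giving L* = 0.235/0.027 = 8.69.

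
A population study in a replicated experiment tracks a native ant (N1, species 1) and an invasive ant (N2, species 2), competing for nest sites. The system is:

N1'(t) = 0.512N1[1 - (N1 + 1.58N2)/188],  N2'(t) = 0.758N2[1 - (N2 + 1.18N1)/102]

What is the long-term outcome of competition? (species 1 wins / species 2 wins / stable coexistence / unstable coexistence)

species 1 excludes species 2

Compare the nullcline intercepts: K1/α12 = 188/1.58 = 119 > K2 = 102; K2/α21 = 102/1.18 = 86.4 < K1 = 188.
Since the inequalities point opposite ways, species 1 can invade but species 2 cannot.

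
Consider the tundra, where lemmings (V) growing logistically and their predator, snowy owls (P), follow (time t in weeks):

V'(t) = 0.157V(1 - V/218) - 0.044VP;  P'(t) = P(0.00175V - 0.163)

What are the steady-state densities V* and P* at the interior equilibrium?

V* ≈ 93.1, P* ≈ 2.04

From dP/dt = 0 with P > 0: 0.00175V* = 0.163, so V* = 93.1.
Substitute into dV/dt = 0: 0.157(1 - 93.1/218) = 0.044P*.
The bracket is 0.573, giving P* = 0.0899/0.044 = 2.04.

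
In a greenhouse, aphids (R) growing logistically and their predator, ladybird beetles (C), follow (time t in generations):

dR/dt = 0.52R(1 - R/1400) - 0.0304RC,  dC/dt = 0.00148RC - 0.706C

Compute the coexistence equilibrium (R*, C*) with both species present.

From dC/dt = 0 with C > 0: 0.00148R* = 0.706, so R* = 477.
Substitute into dR/dt = 0: 0.52(1 - 477/1400) = 0.0304C*.
The bracket is 0.659, giving C* = 0.343/0.0304 = 11.3.

R* ≈ 477, C* ≈ 11.3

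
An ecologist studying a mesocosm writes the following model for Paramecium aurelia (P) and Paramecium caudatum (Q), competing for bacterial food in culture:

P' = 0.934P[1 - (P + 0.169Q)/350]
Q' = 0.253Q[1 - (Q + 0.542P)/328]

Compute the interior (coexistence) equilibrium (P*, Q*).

P* ≈ 324, Q* ≈ 152

Setting both brackets to zero gives the nullclines P + 0.169Q = 350 and 0.542P + Q = 328.
Substituting Q = 328 - 0.542P into the first: P(1 - 0.169·0.542) = 350 - 0.169·328.
So P* = 295/0.908 = 324, and then Q* = 328 - 0.542·324 = 152.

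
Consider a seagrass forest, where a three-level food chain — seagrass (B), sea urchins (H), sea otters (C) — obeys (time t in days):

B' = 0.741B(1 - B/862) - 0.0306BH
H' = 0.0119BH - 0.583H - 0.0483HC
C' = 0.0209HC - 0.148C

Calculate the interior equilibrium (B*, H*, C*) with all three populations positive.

B* ≈ 610, H* ≈ 7.08, C* ≈ 138

From dC/dt = 0: 0.0209H* = 0.148, so H* = 7.08.
From dB/dt = 0: 0.741(1 - B*/862) = 0.0306·7.08, giving B* = 862·(1 - 0.292) = 610.
From dH/dt = 0: 0.0119·610 - 0.583 = 0.0483C*, so C* = 6.68/0.0483 = 138.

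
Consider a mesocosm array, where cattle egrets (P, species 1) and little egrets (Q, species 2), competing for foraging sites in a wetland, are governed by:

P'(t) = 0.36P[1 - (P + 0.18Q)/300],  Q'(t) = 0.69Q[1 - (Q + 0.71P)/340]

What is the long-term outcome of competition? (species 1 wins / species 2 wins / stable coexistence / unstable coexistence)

stable coexistence

Compare the nullcline intercepts: K1/α12 = 300/0.18 = 1670 > K2 = 340; K2/α21 = 340/0.71 = 479 > K1 = 300.
Since both inequalities hold, each species can invade when rare, so the interior equilibrium is stable.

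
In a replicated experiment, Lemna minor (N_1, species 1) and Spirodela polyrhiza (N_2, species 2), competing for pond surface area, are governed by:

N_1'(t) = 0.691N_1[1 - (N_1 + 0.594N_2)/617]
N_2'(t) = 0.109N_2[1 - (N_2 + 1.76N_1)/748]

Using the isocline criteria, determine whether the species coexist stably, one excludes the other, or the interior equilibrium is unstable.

species 1 excludes species 2

Compare the nullcline intercepts: K1/α12 = 617/0.594 = 1040 > K2 = 748; K2/α21 = 748/1.76 = 425 < K1 = 617.
Since the inequalities point opposite ways, species 1 can invade but species 2 cannot.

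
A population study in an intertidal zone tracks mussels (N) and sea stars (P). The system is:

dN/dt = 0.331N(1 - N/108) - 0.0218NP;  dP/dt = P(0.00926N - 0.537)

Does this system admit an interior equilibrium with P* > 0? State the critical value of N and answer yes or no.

The predator equation gives dP/dt > 0 only when N > 0.537/0.00926 = 58.
Without the predator, N → K = 108. Since 108 > 58, the predator can invade and persist.

Threshold N = 58; K > 58, so yes, the predator persists.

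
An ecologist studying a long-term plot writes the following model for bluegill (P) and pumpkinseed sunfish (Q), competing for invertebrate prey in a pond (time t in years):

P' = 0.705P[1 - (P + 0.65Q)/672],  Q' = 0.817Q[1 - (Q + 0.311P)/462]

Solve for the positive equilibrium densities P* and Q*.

Setting both brackets to zero gives the nullclines P + 0.65Q = 672 and 0.311P + Q = 462.
Substituting Q = 462 - 0.311P into the first: P(1 - 0.65·0.311) = 672 - 0.65·462.
So P* = 372/0.798 = 466, and then Q* = 462 - 0.311·466 = 317.

P* ≈ 466, Q* ≈ 317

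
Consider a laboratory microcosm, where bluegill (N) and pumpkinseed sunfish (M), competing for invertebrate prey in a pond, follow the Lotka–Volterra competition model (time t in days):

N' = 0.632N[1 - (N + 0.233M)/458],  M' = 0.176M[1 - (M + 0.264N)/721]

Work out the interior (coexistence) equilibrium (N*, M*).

N* ≈ 309, M* ≈ 639

Setting both brackets to zero gives the nullclines N + 0.233M = 458 and 0.264N + M = 721.
Substituting M = 721 - 0.264N into the first: N(1 - 0.233·0.264) = 458 - 0.233·721.
So N* = 290/0.938 = 309, and then M* = 721 - 0.264·309 = 639.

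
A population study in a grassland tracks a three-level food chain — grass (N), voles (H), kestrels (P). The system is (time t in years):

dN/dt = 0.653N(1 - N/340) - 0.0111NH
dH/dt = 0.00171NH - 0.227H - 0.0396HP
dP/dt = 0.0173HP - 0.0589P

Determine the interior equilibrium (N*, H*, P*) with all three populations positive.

N* ≈ 320, H* ≈ 3.4, P* ≈ 8.1

From dP/dt = 0: 0.0173H* = 0.0589, so H* = 3.4.
From dN/dt = 0: 0.653(1 - N*/340) = 0.0111·3.4, giving N* = 340·(1 - 0.0579) = 320.
From dH/dt = 0: 0.00171·320 - 0.227 = 0.0396P*, so P* = 0.321/0.0396 = 8.1.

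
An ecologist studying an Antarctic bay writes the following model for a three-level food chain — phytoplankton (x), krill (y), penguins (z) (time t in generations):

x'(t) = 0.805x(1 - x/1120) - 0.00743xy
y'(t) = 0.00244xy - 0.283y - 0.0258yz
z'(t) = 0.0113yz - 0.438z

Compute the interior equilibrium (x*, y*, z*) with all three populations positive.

From dz/dt = 0: 0.0113y* = 0.438, so y* = 38.8.
From dx/dt = 0: 0.805(1 - x*/1120) = 0.00743·38.8, giving x* = 1120·(1 - 0.358) = 719.
From dy/dt = 0: 0.00244·719 - 0.283 = 0.0258z*, so z* = 1.47/0.0258 = 57.1.

x* ≈ 719, y* ≈ 38.8, z* ≈ 57.1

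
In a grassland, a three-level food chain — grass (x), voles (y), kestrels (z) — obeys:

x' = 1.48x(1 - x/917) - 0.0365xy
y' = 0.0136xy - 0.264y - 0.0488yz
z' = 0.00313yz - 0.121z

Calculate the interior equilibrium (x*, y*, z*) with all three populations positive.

x* ≈ 42.7, y* ≈ 38.7, z* ≈ 6.5

From dz/dt = 0: 0.00313y* = 0.121, so y* = 38.7.
From dx/dt = 0: 1.48(1 - x*/917) = 0.0365·38.7, giving x* = 917·(1 - 0.953) = 42.7.
From dy/dt = 0: 0.0136·42.7 - 0.264 = 0.0488z*, so z* = 0.317/0.0488 = 6.5.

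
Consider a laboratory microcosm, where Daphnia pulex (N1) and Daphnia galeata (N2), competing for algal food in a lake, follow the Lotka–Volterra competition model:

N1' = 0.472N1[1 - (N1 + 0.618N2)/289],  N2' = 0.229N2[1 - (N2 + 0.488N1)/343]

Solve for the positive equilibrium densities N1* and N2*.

N1* ≈ 110, N2* ≈ 289

Setting both brackets to zero gives the nullclines N1 + 0.618N2 = 289 and 0.488N1 + N2 = 343.
Substituting N2 = 343 - 0.488N1 into the first: N1(1 - 0.618·0.488) = 289 - 0.618·343.
So N1* = 77/0.698 = 110, and then N2* = 343 - 0.488·110 = 289.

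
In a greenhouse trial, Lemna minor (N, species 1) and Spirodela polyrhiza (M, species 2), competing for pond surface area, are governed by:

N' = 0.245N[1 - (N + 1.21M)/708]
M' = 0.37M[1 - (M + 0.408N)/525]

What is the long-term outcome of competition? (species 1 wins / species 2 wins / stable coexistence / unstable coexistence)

Compare the nullcline intercepts: K1/α12 = 708/1.21 = 585 > K2 = 525; K2/α21 = 525/0.408 = 1290 > K1 = 708.
Since both inequalities hold, each species can invade when rare, so the interior equilibrium is stable.

stable coexistence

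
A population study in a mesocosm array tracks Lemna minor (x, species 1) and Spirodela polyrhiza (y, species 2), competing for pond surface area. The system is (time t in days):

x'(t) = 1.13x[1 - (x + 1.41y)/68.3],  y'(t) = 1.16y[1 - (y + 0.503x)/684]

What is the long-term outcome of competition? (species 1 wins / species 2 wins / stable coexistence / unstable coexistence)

species 2 excludes species 1

Compare the nullcline intercepts: K1/α12 = 68.3/1.41 = 48.4 < K2 = 684; K2/α21 = 684/0.503 = 1360 > K1 = 68.3.
Since the inequalities point opposite ways, species 2 can invade but species 1 cannot.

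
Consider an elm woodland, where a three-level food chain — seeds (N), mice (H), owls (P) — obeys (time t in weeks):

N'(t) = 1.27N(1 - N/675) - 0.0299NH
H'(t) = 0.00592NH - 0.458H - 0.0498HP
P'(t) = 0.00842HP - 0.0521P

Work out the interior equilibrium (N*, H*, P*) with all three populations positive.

N* ≈ 577, H* ≈ 6.19, P* ≈ 59.4

From dP/dt = 0: 0.00842H* = 0.0521, so H* = 6.19.
From dN/dt = 0: 1.27(1 - N*/675) = 0.0299·6.19, giving N* = 675·(1 - 0.146) = 577.
From dH/dt = 0: 0.00592·577 - 0.458 = 0.0498P*, so P* = 2.96/0.0498 = 59.4.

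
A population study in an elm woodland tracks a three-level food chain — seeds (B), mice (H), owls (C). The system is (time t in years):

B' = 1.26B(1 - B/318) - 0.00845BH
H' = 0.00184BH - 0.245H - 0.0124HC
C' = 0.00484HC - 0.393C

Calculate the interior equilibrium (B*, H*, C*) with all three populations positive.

From dC/dt = 0: 0.00484H* = 0.393, so H* = 81.2.
From dB/dt = 0: 1.26(1 - B*/318) = 0.00845·81.2, giving B* = 318·(1 - 0.545) = 145.
From dH/dt = 0: 0.00184·145 - 0.245 = 0.0124C*, so C* = 0.0215/0.0124 = 1.73.

B* ≈ 145, H* ≈ 81.2, C* ≈ 1.73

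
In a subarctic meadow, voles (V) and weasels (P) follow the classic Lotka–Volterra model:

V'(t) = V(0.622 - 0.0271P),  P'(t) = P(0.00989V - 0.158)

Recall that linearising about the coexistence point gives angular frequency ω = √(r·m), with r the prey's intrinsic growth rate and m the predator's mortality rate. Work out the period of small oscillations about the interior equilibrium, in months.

Here r = 0.622 and m = 0.158, so r·m = 0.0983.
ω = √0.0983 = 0.313 per month, hence T = 2π/ω ≈ 20 months.

T ≈ 20 months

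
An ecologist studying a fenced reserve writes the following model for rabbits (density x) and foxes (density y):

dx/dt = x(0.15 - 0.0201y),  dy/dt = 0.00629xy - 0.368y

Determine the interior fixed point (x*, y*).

Set dy/dt = 0 with y > 0: 0.00629x - 0.368 = 0, so x* = 0.368/0.00629 = 58.5.
Set dx/dt = 0 with x > 0: 0.15 - 0.0201y = 0, so y* = 0.15/0.0201 = 7.46.

x* ≈ 58.5, y* ≈ 7.46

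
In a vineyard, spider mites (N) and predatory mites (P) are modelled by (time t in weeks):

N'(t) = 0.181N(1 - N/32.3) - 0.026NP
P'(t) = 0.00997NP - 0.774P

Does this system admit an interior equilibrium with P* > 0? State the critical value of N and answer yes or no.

The predator equation gives dP/dt > 0 only when N > 0.774/0.00997 = 77.6.
Without the predator, N → K = 32.3. Since 32.3 < 77.6, the predator cannot invade.

Threshold N = 77.6; K < 77.6, so no, the predator goes extinct.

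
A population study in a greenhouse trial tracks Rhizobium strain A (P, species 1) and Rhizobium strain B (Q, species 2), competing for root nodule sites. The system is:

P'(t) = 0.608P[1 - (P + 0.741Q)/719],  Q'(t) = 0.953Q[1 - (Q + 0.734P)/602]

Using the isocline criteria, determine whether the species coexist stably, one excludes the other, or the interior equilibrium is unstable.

Compare the nullcline intercepts: K1/α12 = 719/0.741 = 970 > K2 = 602; K2/α21 = 602/0.734 = 820 > K1 = 719.
Since both inequalities hold, each species can invade when rare, so the interior equilibrium is stable.

stable coexistence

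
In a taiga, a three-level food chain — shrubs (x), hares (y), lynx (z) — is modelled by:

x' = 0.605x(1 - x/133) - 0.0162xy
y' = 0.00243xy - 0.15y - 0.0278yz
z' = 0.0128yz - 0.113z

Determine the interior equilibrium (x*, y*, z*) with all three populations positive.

From dz/dt = 0: 0.0128y* = 0.113, so y* = 8.83.
From dx/dt = 0: 0.605(1 - x*/133) = 0.0162·8.83, giving x* = 133·(1 - 0.236) = 102.
From dy/dt = 0: 0.00243·102 - 0.15 = 0.0278z*, so z* = 0.0968/0.0278 = 3.48.

x* ≈ 102, y* ≈ 8.83, z* ≈ 3.48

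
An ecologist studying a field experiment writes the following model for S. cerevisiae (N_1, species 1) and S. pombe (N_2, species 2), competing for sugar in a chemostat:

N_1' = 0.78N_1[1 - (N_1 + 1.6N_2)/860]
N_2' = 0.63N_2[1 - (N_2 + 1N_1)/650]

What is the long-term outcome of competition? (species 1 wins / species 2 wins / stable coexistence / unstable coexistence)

unstable coexistence (outcome depends on initial conditions)

Compare the nullcline intercepts: K1/α12 = 860/1.6 = 538 < K2 = 650; K2/α21 = 650/1 = 650 < K1 = 860.
Since both are reversed, neither can invade when rare; the interior point is a saddle.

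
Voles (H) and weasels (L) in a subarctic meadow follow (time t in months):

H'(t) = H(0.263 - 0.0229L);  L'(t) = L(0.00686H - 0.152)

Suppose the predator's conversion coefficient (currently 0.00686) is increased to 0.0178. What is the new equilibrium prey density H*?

H* ≈ 8.54

At the interior fixed point, setting dL/dt = 0 with L > 0 fixes H* = (predator death rate)/(HL coefficient) — independent of the other coefficients.
With the change, H* = 0.152/0.0178 = 8.54; it falls from 22.2.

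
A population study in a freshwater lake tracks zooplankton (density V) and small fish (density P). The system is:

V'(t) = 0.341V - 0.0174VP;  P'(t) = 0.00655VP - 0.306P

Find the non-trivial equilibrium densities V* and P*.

V* ≈ 46.7, P* ≈ 19.6

Set dP/dt = 0 with P > 0: 0.00655V - 0.306 = 0, so V* = 0.306/0.00655 = 46.7.
Set dV/dt = 0 with V > 0: 0.341 - 0.0174P = 0, so P* = 0.341/0.0174 = 19.6.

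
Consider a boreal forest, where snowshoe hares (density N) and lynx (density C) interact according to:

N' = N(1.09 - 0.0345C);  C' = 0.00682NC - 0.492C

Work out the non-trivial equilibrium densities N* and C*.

Set dC/dt = 0 with C > 0: 0.00682N - 0.492 = 0, so N* = 0.492/0.00682 = 72.1.
Set dN/dt = 0 with N > 0: 1.09 - 0.0345C = 0, so C* = 1.09/0.0345 = 31.6.

N* ≈ 72.1, C* ≈ 31.6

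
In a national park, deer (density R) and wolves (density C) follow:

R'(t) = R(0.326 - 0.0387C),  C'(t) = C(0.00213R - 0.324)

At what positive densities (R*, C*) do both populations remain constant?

R* ≈ 152, C* ≈ 8.42

Set dC/dt = 0 with C > 0: 0.00213R - 0.324 = 0, so R* = 0.324/0.00213 = 152.
Set dR/dt = 0 with R > 0: 0.326 - 0.0387C = 0, so C* = 0.326/0.0387 = 8.42.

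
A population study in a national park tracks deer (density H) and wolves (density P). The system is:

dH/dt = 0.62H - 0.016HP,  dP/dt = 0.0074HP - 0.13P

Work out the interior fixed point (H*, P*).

H* ≈ 17.6, P* ≈ 38.8

Set dP/dt = 0 with P > 0: 0.0074H - 0.13 = 0, so H* = 0.13/0.0074 = 17.6.
Set dH/dt = 0 with H > 0: 0.62 - 0.016P = 0, so P* = 0.62/0.016 = 38.8.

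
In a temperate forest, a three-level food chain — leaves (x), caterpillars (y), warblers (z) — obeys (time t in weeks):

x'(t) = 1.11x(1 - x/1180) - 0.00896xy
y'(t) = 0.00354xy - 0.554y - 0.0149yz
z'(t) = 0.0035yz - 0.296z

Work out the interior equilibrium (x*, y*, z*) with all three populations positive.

From dz/dt = 0: 0.0035y* = 0.296, so y* = 84.6.
From dx/dt = 0: 1.11(1 - x*/1180) = 0.00896·84.6, giving x* = 1180·(1 - 0.683) = 374.
From dy/dt = 0: 0.00354·374 - 0.554 = 0.0149z*, so z* = 0.772/0.0149 = 51.8.

x* ≈ 374, y* ≈ 84.6, z* ≈ 51.8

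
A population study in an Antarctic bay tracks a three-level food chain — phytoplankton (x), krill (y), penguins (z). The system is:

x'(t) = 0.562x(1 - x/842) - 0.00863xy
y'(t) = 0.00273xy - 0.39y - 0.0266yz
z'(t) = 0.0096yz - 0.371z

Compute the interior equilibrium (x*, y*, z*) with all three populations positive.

x* ≈ 342, y* ≈ 38.6, z* ≈ 20.5

From dz/dt = 0: 0.0096y* = 0.371, so y* = 38.6.
From dx/dt = 0: 0.562(1 - x*/842) = 0.00863·38.6, giving x* = 842·(1 - 0.593) = 342.
From dy/dt = 0: 0.00273·342 - 0.39 = 0.0266z*, so z* = 0.545/0.0266 = 20.5.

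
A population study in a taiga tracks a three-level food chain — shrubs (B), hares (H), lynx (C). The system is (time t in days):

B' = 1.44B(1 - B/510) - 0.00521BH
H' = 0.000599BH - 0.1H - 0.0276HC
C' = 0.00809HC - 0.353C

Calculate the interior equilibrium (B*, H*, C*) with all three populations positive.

B* ≈ 429, H* ≈ 43.6, C* ≈ 5.7

From dC/dt = 0: 0.00809H* = 0.353, so H* = 43.6.
From dB/dt = 0: 1.44(1 - B*/510) = 0.00521·43.6, giving B* = 510·(1 - 0.158) = 429.
From dH/dt = 0: 0.000599·429 - 0.1 = 0.0276C*, so C* = 0.157/0.0276 = 5.7.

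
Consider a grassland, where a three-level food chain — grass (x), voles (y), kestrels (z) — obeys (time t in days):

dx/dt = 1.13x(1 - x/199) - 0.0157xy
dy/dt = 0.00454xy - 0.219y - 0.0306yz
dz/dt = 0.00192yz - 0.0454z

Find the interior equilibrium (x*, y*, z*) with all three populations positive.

x* ≈ 134, y* ≈ 23.6, z* ≈ 12.7

From dz/dt = 0: 0.00192y* = 0.0454, so y* = 23.6.
From dx/dt = 0: 1.13(1 - x*/199) = 0.0157·23.6, giving x* = 199·(1 - 0.329) = 134.
From dy/dt = 0: 0.00454·134 - 0.219 = 0.0306z*, so z* = 0.388/0.0306 = 12.7.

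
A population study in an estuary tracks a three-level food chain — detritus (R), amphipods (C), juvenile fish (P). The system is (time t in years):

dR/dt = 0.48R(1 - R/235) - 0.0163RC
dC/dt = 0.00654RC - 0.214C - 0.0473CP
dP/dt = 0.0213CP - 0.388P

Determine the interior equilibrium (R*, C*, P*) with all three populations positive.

From dP/dt = 0: 0.0213C* = 0.388, so C* = 18.2.
From dR/dt = 0: 0.48(1 - R*/235) = 0.0163·18.2, giving R* = 235·(1 - 0.619) = 89.6.
From dC/dt = 0: 0.00654·89.6 - 0.214 = 0.0473P*, so P* = 0.372/0.0473 = 7.87.

R* ≈ 89.6, C* ≈ 18.2, P* ≈ 7.87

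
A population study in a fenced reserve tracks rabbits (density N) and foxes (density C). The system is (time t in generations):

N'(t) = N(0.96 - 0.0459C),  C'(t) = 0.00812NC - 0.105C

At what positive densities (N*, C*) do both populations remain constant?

Set dC/dt = 0 with C > 0: 0.00812N - 0.105 = 0, so N* = 0.105/0.00812 = 12.9.
Set dN/dt = 0 with N > 0: 0.96 - 0.0459C = 0, so C* = 0.96/0.0459 = 20.9.

N* ≈ 12.9, C* ≈ 20.9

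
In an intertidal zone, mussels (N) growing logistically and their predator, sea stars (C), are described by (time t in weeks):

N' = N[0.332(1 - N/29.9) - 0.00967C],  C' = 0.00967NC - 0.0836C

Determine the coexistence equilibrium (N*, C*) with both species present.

N* ≈ 8.65, C* ≈ 24.4

From dC/dt = 0 with C > 0: 0.00967N* = 0.0836, so N* = 8.65.
Substitute into dN/dt = 0: 0.332(1 - 8.65/29.9) = 0.00967C*.
The bracket is 0.711, giving C* = 0.236/0.00967 = 24.4.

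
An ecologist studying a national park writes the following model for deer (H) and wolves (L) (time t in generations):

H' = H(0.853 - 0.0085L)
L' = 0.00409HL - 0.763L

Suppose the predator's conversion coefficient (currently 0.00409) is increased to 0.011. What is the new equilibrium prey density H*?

At the interior fixed point, setting dL/dt = 0 with L > 0 fixes H* = (predator death rate)/(HL coefficient) — independent of the other coefficients.
With the change, H* = 0.763/0.011 = 69.4; it falls from 187.

H* ≈ 69.4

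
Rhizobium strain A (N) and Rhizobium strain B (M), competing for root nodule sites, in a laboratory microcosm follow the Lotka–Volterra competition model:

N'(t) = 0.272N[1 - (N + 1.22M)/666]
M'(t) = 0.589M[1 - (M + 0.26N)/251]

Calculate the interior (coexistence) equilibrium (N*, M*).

Setting both brackets to zero gives the nullclines N + 1.22M = 666 and 0.26N + M = 251.
Substituting M = 251 - 0.26N into the first: N(1 - 1.22·0.26) = 666 - 1.22·251.
So N* = 360/0.683 = 527, and then M* = 251 - 0.26·527 = 114.

N* ≈ 527, M* ≈ 114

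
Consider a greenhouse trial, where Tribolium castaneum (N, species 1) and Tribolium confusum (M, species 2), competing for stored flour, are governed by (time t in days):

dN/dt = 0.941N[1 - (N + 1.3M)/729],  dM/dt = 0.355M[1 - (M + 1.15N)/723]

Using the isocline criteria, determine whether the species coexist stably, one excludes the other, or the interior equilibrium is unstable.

unstable coexistence (outcome depends on initial conditions)

Compare the nullcline intercepts: K1/α12 = 729/1.3 = 561 < K2 = 723; K2/α21 = 723/1.15 = 629 < K1 = 729.
Since both are reversed, neither can invade when rare; the interior point is a saddle.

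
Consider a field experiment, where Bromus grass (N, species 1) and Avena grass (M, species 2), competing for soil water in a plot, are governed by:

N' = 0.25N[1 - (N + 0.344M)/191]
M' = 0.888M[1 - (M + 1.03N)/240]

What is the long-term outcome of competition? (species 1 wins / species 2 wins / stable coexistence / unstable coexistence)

stable coexistence

Compare the nullcline intercepts: K1/α12 = 191/0.344 = 555 > K2 = 240; K2/α21 = 240/1.03 = 233 > K1 = 191.
Since both inequalities hold, each species can invade when rare, so the interior equilibrium is stable.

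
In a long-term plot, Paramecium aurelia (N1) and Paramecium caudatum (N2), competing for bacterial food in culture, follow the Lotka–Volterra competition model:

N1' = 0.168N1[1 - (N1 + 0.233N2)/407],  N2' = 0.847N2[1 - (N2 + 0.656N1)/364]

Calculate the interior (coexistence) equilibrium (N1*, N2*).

N1* ≈ 380, N2* ≈ 115

Setting both brackets to zero gives the nullclines N1 + 0.233N2 = 407 and 0.656N1 + N2 = 364.
Substituting N2 = 364 - 0.656N1 into the first: N1(1 - 0.233·0.656) = 407 - 0.233·364.
So N1* = 322/0.847 = 380, and then N2* = 364 - 0.656·380 = 115.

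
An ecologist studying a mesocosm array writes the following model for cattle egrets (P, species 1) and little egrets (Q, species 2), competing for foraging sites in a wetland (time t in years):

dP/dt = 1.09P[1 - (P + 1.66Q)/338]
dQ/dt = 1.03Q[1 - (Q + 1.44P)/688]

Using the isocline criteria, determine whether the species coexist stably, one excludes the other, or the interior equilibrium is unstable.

species 2 excludes species 1

Compare the nullcline intercepts: K1/α12 = 338/1.66 = 204 < K2 = 688; K2/α21 = 688/1.44 = 478 > K1 = 338.
Since the inequalities point opposite ways, species 2 can invade but species 1 cannot.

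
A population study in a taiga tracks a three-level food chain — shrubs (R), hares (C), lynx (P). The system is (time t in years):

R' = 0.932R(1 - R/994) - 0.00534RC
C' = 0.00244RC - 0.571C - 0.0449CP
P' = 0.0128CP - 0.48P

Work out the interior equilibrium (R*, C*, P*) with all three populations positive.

From dP/dt = 0: 0.0128C* = 0.48, so C* = 37.5.
From dR/dt = 0: 0.932(1 - R*/994) = 0.00534·37.5, giving R* = 994·(1 - 0.215) = 780.
From dC/dt = 0: 0.00244·780 - 0.571 = 0.0449P*, so P* = 1.33/0.0449 = 29.7.

R* ≈ 780, C* ≈ 37.5, P* ≈ 29.7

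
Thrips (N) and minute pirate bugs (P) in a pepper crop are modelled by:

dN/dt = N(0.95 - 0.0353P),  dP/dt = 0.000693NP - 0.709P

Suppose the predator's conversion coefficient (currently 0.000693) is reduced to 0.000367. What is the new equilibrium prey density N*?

At the interior fixed point, setting dP/dt = 0 with P > 0 fixes N* = (predator death rate)/(NP coefficient) — independent of the other coefficients.
With the change, N* = 0.709/0.000367 = 1930; it rises from 1020.

N* ≈ 1930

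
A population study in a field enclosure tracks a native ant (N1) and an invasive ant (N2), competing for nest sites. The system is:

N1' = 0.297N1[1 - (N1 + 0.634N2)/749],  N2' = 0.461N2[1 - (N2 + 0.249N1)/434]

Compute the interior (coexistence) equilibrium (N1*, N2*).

Setting both brackets to zero gives the nullclines N1 + 0.634N2 = 749 and 0.249N1 + N2 = 434.
Substituting N2 = 434 - 0.249N1 into the first: N1(1 - 0.634·0.249) = 749 - 0.634·434.
So N1* = 474/0.842 = 563, and then N2* = 434 - 0.249·563 = 294.

N1* ≈ 563, N2* ≈ 294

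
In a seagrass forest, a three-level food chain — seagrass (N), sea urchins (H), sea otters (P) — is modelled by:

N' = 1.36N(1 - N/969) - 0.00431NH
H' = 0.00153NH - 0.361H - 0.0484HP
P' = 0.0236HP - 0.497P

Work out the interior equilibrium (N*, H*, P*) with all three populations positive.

From dP/dt = 0: 0.0236H* = 0.497, so H* = 21.1.
From dN/dt = 0: 1.36(1 - N*/969) = 0.00431·21.1, giving N* = 969·(1 - 0.0667) = 904.
From dH/dt = 0: 0.00153·904 - 0.361 = 0.0484P*, so P* = 1.02/0.0484 = 21.1.

N* ≈ 904, H* ≈ 21.1, P* ≈ 21.1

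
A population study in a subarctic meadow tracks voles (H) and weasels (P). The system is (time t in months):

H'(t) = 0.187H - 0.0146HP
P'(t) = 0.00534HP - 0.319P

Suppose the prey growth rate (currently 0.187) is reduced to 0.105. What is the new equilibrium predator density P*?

P* ≈ 7.19

At the interior fixed point, setting dH/dt = 0 with H > 0 fixes P* = (prey growth rate)/(HP coefficient) — independent of the other coefficients.
With the change, P* = 0.105/0.0146 = 7.19; it falls from 12.8.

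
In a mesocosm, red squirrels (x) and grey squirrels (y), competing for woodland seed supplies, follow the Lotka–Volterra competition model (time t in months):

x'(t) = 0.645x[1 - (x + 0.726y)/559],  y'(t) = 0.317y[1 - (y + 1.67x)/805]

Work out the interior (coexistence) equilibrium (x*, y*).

Setting both brackets to zero gives the nullclines x + 0.726y = 559 and 1.67x + y = 805.
Substituting y = 805 - 1.67x into the first: x(1 - 0.726·1.67) = 559 - 0.726·805.
So x* = -25.4/-0.212 = 120, and then y* = 805 - 1.67·120 = 605.

x* ≈ 120, y* ≈ 605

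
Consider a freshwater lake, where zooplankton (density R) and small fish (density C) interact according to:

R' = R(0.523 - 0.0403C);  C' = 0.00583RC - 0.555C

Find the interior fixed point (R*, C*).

R* ≈ 95.2, C* ≈ 13

Set dC/dt = 0 with C > 0: 0.00583R - 0.555 = 0, so R* = 0.555/0.00583 = 95.2.
Set dR/dt = 0 with R > 0: 0.523 - 0.0403C = 0, so C* = 0.523/0.0403 = 13.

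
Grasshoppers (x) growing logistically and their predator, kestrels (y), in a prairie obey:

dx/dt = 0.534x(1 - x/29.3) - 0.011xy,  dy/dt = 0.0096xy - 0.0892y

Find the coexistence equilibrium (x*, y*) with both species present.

x* ≈ 9.29, y* ≈ 33.2

From dy/dt = 0 with y > 0: 0.0096x* = 0.0892, so x* = 9.29.
Substitute into dx/dt = 0: 0.534(1 - 9.29/29.3) = 0.011y*.
The bracket is 0.683, giving y* = 0.365/0.011 = 33.2.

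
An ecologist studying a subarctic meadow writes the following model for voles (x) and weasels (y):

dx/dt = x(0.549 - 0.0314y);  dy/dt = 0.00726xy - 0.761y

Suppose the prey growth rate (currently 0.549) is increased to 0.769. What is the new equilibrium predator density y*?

y* ≈ 24.5

At the interior fixed point, setting dx/dt = 0 with x > 0 fixes y* = (prey growth rate)/(xy coefficient) — independent of the other coefficients.
With the change, y* = 0.769/0.0314 = 24.5; it rises from 17.5.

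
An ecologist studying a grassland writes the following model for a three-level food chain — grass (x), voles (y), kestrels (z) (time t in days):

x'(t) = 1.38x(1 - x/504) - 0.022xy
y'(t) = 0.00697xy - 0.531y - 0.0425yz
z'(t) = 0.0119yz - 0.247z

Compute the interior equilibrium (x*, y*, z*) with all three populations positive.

x* ≈ 337, y* ≈ 20.8, z* ≈ 42.8

From dz/dt = 0: 0.0119y* = 0.247, so y* = 20.8.
From dx/dt = 0: 1.38(1 - x*/504) = 0.022·20.8, giving x* = 504·(1 - 0.331) = 337.
From dy/dt = 0: 0.00697·337 - 0.531 = 0.0425z*, so z* = 1.82/0.0425 = 42.8.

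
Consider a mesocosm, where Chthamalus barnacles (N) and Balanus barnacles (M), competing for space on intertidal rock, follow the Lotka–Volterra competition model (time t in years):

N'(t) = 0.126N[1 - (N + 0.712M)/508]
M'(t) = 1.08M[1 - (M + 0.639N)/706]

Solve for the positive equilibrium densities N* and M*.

Setting both brackets to zero gives the nullclines N + 0.712M = 508 and 0.639N + M = 706.
Substituting M = 706 - 0.639N into the first: N(1 - 0.712·0.639) = 508 - 0.712·706.
So N* = 5.33/0.545 = 9.78, and then M* = 706 - 0.639·9.78 = 700.

N* ≈ 9.78, M* ≈ 700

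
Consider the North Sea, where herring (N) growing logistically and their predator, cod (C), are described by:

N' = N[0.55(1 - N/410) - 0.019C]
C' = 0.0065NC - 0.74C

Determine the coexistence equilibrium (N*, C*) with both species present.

From dC/dt = 0 with C > 0: 0.0065N* = 0.74, so N* = 114.
Substitute into dN/dt = 0: 0.55(1 - 114/410) = 0.019C*.
The bracket is 0.722, giving C* = 0.397/0.019 = 20.9.

N* ≈ 114, C* ≈ 20.9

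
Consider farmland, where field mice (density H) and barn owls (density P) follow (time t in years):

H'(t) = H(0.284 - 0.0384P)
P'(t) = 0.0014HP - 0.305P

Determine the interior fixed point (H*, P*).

H* ≈ 218, P* ≈ 7.4

Set dP/dt = 0 with P > 0: 0.0014H - 0.305 = 0, so H* = 0.305/0.0014 = 218.
Set dH/dt = 0 with H > 0: 0.284 - 0.0384P = 0, so P* = 0.284/0.0384 = 7.4.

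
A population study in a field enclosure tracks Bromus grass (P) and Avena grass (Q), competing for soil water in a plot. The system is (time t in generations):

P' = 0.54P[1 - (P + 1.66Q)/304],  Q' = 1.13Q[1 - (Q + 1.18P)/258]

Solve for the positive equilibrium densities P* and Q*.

P* ≈ 130, Q* ≈ 105

Setting both brackets to zero gives the nullclines P + 1.66Q = 304 and 1.18P + Q = 258.
Substituting Q = 258 - 1.18P into the first: P(1 - 1.66·1.18) = 304 - 1.66·258.
So P* = -124/-0.959 = 130, and then Q* = 258 - 1.18·130 = 105.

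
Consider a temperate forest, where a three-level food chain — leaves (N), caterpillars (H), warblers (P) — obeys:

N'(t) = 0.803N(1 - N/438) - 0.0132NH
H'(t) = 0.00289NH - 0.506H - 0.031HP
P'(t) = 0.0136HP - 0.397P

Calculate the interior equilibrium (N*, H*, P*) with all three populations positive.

N* ≈ 228, H* ≈ 29.2, P* ≈ 4.92

From dP/dt = 0: 0.0136H* = 0.397, so H* = 29.2.
From dN/dt = 0: 0.803(1 - N*/438) = 0.0132·29.2, giving N* = 438·(1 - 0.48) = 228.
From dH/dt = 0: 0.00289·228 - 0.506 = 0.031P*, so P* = 0.152/0.031 = 4.92.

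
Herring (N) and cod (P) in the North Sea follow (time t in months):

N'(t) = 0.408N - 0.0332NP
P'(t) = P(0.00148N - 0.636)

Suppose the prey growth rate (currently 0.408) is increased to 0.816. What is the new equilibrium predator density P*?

P* ≈ 24.6

At the interior fixed point, setting dN/dt = 0 with N > 0 fixes P* = (prey growth rate)/(NP coefficient) — independent of the other coefficients.
With the change, P* = 0.816/0.0332 = 24.6; it rises from 12.3.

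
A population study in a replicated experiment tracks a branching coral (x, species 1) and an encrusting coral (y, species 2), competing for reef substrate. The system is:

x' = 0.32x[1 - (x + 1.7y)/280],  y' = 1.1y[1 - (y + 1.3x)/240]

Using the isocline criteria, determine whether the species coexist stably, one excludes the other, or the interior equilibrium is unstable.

Compare the nullcline intercepts: K1/α12 = 280/1.7 = 165 < K2 = 240; K2/α21 = 240/1.3 = 185 < K1 = 280.
Since both are reversed, neither can invade when rare; the interior point is a saddle.

unstable coexistence (outcome depends on initial conditions)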